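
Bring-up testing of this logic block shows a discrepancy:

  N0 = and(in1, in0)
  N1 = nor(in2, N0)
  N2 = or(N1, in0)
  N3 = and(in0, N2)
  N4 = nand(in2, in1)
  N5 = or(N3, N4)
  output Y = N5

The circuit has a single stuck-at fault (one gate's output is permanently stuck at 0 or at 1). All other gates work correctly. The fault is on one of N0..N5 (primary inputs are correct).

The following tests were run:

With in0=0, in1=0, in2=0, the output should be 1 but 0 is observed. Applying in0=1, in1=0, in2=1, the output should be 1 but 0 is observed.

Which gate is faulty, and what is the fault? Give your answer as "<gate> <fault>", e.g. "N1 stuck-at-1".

Fault-free values for test 1 (in0=0, in1=0, in2=0): N0=0, N1=1, N2=1, N3=0, N4=1, N5=1, giving Y=1. Observed 0.
Test 1: faults giving observed 0 are {N4 stuck-at-0, N5 stuck-at-0}.
Test 2 (in0=1, in1=0, in2=1): fault-free N0=0, N1=0, N2=1, N3=1, N4=1, N5=1 → 1; observed 0. Eliminates N4 stuck-at-0.
Only N5 stuck-at-0 is consistent with every test.

N5 stuck-at-0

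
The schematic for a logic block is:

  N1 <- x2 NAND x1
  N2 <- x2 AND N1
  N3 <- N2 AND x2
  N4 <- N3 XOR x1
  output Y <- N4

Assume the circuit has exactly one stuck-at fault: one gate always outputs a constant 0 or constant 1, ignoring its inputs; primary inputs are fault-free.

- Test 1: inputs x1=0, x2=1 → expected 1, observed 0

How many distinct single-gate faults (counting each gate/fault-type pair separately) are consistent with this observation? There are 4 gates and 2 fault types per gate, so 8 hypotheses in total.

Fault-free: N1=1, N2=1, N3=1, N4=1 → 1. Observed 0.
  N1 stuck-at-0: output 0 ✓
  N1 stuck-at-1: output 1 ✗
  N2 stuck-at-0: output 0 ✓
  N2 stuck-at-1: output 1 ✗
  N3 stuck-at-0: output 0 ✓
  N3 stuck-at-1: output 1 ✗
  N4 stuck-at-0: output 0 ✓
  N4 stuck-at-1: output 1 ✗
Consistent faults: {N1 stuck-at-0, N2 stuck-at-0, N3 stuck-at-0, N4 stuck-at-0} — 4 in all.

4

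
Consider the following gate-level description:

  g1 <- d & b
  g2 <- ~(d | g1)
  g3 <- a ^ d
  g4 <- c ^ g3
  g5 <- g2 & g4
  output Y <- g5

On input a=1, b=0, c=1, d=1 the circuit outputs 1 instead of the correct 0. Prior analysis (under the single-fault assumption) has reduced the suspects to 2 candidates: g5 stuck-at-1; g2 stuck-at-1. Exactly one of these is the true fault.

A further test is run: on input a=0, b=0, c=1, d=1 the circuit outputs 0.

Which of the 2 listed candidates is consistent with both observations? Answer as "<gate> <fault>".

g2 stuck-at-1

Evaluate each candidate on input a=0, b=0, c=1, d=1:
  g5 stuck-at-1: g1=0, g2=0, g3=1, g4=0, g5=1 [stuck-at-1] → 1 — eliminated
  g2 stuck-at-1: g1=0, g2=1 [stuck-at-1], g3=1, g4=0, g5=0 → 0 — matches
Only g2 stuck-at-1 reproduces the observed 0.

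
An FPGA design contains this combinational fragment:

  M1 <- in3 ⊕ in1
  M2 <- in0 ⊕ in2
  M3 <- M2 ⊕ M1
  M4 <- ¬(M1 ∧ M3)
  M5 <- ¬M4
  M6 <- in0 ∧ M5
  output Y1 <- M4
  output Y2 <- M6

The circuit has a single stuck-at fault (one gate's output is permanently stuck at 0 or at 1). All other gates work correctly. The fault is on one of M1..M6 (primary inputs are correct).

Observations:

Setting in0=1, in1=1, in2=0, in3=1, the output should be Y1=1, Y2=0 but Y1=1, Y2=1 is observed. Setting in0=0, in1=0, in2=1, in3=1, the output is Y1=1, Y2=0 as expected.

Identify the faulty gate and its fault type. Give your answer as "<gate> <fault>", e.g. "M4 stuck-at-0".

M5 stuck-at-1

Fault-free values for test 1 (in0=1, in1=1, in2=0, in3=1): M1=0, M2=1, M3=1, M4=1, M5=0, M6=0, giving Y1=1, Y2=0. Observed Y1=1, Y2=1.
Test 1: faults giving observed Y1=1, Y2=1 are {M5 stuck-at-1, M6 stuck-at-1}.
Test 2 (in0=0, in1=0, in2=1, in3=1): fault-free M1=1, M2=1, M3=0, M4=1, M5=0, M6=0 → Y1=1, Y2=0; observed Y1=1, Y2=0. Eliminates M6 stuck-at-1.
Only M5 stuck-at-1 is consistent with every test.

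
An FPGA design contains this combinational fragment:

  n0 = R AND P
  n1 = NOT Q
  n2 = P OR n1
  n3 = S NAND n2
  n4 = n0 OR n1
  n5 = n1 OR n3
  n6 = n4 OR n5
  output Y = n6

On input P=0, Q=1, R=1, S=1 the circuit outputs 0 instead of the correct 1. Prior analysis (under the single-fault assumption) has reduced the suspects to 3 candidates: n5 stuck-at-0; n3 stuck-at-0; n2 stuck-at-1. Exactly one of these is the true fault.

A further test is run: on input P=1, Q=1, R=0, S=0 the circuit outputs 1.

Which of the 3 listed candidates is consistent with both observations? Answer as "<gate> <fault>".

n2 stuck-at-1

Evaluate each candidate on input P=1, Q=1, R=0, S=0:
  n5 stuck-at-0: n0=0, n1=0, n2=1, n3=1, n4=0, n5=0 [stuck-at-0], n6=0 → 0 — eliminated
  n3 stuck-at-0: n0=0, n1=0, n2=1, n3=0 [stuck-at-0], n4=0, n5=0, n6=0 → 0 — eliminated
  n2 stuck-at-1: n0=0, n1=0, n2=1 [stuck-at-1], n3=1, n4=0, n5=1, n6=1 → 1 — matches
Only n2 stuck-at-1 reproduces the observed 1.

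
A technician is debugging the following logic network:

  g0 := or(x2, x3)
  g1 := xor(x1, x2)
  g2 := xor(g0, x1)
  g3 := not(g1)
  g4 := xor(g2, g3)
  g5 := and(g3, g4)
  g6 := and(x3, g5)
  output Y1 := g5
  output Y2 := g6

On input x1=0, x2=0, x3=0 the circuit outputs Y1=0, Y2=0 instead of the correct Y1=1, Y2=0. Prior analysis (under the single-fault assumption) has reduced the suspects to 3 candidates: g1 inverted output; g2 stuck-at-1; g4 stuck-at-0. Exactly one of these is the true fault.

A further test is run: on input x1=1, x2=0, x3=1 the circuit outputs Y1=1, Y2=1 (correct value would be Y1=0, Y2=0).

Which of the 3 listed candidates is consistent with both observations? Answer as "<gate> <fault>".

Evaluate each candidate on input x1=1, x2=0, x3=1:
  g1 inverted output: g0=1, g1=0 [inverted output], g2=0, g3=1, g4=1, g5=1, g6=1 → Y1=1, Y2=1 — matches
  g2 stuck-at-1: g0=1, g1=1, g2=1 [stuck-at-1], g3=0, g4=1, g5=0, g6=0 → Y1=0, Y2=0 — eliminated
  g4 stuck-at-0: g0=1, g1=1, g2=0, g3=0, g4=0 [stuck-at-0], g5=0, g6=0 → Y1=0, Y2=0 — eliminated
Only g1 inverted output reproduces the observed Y1=1, Y2=1.

g1 inverted output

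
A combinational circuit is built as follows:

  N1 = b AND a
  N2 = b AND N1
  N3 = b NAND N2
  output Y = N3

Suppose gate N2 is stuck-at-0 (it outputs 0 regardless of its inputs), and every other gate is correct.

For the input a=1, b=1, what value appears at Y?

1

Propagate with N2 forced: N1=1, N2=0 [stuck-at-0], N3=1.
So Y = 1. (Without the fault it would be 0.)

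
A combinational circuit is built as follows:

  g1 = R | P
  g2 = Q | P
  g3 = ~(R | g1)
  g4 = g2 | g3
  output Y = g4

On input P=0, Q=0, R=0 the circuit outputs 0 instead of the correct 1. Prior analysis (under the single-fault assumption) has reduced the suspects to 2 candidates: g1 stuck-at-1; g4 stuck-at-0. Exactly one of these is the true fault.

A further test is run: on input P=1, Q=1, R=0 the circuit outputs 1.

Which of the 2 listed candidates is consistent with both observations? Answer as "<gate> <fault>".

Evaluate each candidate on input P=1, Q=1, R=0:
  g1 stuck-at-1: g1=1 [stuck-at-1], g2=1, g3=0, g4=1 → 1 — matches
  g4 stuck-at-0: g1=1, g2=1, g3=0, g4=0 [stuck-at-0] → 0 — eliminated
Only g1 stuck-at-1 reproduces the observed 1.

g1 stuck-at-1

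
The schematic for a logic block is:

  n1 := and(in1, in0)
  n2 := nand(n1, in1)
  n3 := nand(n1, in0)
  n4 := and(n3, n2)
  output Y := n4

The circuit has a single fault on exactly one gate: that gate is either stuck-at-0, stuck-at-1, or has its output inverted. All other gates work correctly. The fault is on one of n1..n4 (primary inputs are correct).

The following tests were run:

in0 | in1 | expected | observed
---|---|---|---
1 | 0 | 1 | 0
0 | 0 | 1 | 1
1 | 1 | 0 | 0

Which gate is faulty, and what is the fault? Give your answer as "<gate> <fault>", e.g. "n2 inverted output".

Fault-free values for test 1 (in0=1, in1=0): n1=0, n2=1, n3=1, n4=1, giving Y=1. Observed 0.
Test 1: faults giving observed 0 are {n1 stuck-at-1, n1 inverted output, n2 stuck-at-0, n2 inverted output, n3 stuck-at-0, n3 inverted output, n4 stuck-at-0, n4 inverted output}.
Test 2 (in0=0, in1=0): fault-free n1=0, n2=1, n3=1, n4=1 → 1; observed 1. Eliminates n2 stuck-at-0, n2 inverted output, n3 stuck-at-0, n3 inverted output, n4 stuck-at-0, n4 inverted output.
Test 3 (in0=1, in1=1): fault-free n1=1, n2=0, n3=0, n4=0 → 0; observed 0. Eliminates n1 inverted output.
Only n1 stuck-at-1 is consistent with every test.

n1 stuck-at-1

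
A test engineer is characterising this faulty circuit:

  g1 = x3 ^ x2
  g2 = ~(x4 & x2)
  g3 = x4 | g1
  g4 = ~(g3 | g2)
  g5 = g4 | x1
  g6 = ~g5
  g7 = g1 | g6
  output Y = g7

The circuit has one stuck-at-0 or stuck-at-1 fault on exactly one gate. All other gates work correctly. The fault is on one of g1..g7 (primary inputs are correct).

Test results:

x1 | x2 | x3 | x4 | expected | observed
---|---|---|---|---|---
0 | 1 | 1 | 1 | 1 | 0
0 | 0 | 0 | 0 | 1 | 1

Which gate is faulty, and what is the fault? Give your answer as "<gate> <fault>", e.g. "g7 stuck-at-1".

g3 stuck-at-0

Fault-free values for test 1 (x1=0, x2=1, x3=1, x4=1): g1=0, g2=0, g3=1, g4=0, g5=0, g6=1, g7=1, giving Y=1. Observed 0.
Test 1: faults giving observed 0 are {g3 stuck-at-0, g4 stuck-at-1, g5 stuck-at-1, g6 stuck-at-0, g7 stuck-at-0}.
Test 2 (x1=0, x2=0, x3=0, x4=0): fault-free g1=0, g2=1, g3=0, g4=0, g5=0, g6=1, g7=1 → 1; observed 1. Eliminates g4 stuck-at-1, g5 stuck-at-1, g6 stuck-at-0, g7 stuck-at-0.
Only g3 stuck-at-0 is consistent with every test.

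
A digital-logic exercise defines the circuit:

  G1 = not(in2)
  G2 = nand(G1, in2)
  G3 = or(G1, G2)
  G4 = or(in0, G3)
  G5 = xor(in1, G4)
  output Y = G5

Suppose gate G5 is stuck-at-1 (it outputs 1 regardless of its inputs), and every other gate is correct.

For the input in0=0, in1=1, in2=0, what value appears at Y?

Propagate with G5 forced: G1=1, G2=1, G3=1, G4=1, G5=1 [stuck-at-1].
So Y = 1. (Without the fault it would be 0.)

1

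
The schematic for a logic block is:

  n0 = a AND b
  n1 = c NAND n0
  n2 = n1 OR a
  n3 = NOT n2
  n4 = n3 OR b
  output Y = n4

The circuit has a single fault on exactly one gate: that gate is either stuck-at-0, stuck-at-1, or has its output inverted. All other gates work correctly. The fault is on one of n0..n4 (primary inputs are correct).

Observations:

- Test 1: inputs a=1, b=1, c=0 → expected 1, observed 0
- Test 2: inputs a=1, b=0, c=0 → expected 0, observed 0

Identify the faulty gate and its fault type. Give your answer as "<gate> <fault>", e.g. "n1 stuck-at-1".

Fault-free values for test 1 (a=1, b=1, c=0): n0=1, n1=1, n2=1, n3=0, n4=1, giving Y=1. Observed 0.
Test 1: faults giving observed 0 are {n4 stuck-at-0, n4 inverted output}.
Test 2 (a=1, b=0, c=0): fault-free n0=0, n1=1, n2=1, n3=0, n4=0 → 0; observed 0. Eliminates n4 inverted output.
Only n4 stuck-at-0 is consistent with every test.

n4 stuck-at-0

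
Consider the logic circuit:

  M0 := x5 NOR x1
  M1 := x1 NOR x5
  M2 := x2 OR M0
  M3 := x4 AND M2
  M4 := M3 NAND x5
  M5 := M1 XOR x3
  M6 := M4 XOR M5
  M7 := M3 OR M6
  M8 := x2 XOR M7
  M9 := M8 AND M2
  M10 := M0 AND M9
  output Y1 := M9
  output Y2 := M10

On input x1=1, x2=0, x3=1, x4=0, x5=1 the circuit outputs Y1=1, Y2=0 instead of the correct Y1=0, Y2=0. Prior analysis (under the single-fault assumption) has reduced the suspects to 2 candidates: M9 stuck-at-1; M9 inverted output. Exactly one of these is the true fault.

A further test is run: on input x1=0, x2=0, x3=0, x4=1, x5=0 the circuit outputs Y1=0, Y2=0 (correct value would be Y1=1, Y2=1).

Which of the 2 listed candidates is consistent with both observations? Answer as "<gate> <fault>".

Evaluate each candidate on input x1=0, x2=0, x3=0, x4=1, x5=0:
  M9 stuck-at-1: M0=1, M1=1, M2=1, M3=1, M4=1, M5=1, M6=0, M7=1, M8=1, M9=1 [stuck-at-1], M10=1 → Y1=1, Y2=1 — eliminated
  M9 inverted output: M0=1, M1=1, M2=1, M3=1, M4=1, M5=1, M6=0, M7=1, M8=1, M9=0 [inverted output], M10=0 → Y1=0, Y2=0 — matches
Only M9 inverted output reproduces the observed Y1=0, Y2=0.

M9 inverted output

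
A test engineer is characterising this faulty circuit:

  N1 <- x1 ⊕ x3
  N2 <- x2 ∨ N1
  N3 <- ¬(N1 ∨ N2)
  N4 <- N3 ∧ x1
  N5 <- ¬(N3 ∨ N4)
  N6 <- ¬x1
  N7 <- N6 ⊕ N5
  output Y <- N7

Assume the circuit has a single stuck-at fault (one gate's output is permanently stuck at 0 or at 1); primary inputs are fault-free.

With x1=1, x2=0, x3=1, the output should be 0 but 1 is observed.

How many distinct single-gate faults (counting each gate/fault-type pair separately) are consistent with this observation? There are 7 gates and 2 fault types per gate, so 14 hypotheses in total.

Fault-free: N1=0, N2=0, N3=1, N4=1, N5=0, N6=0, N7=0 → 0. Observed 1.
  N1 stuck-at-0: output 0 ✗
  N1 stuck-at-1: output 1 ✓
  N2 stuck-at-0: output 0 ✗
  N2 stuck-at-1: output 1 ✓
  N3 stuck-at-0: output 1 ✓
  N3 stuck-at-1: output 0 ✗
  N4 stuck-at-0: output 0 ✗
  N4 stuck-at-1: output 0 ✗
  N5 stuck-at-0: output 0 ✗
  N5 stuck-at-1: output 1 ✓
  N6 stuck-at-0: output 0 ✗
  N6 stuck-at-1: output 1 ✓
  N7 stuck-at-0: output 0 ✗
  N7 stuck-at-1: output 1 ✓
Consistent faults: {N1 stuck-at-1, N2 stuck-at-1, N3 stuck-at-0, N5 stuck-at-1, N6 stuck-at-1, N7 stuck-at-1} — 6 in all.

6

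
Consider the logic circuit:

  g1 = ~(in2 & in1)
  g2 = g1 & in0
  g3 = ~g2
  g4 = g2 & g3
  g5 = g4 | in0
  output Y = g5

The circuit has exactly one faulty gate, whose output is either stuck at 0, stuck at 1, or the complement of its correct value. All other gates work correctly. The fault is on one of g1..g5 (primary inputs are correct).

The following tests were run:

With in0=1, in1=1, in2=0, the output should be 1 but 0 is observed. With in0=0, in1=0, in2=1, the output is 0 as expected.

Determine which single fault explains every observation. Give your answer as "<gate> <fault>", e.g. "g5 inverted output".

g5 stuck-at-0

Fault-free values for test 1 (in0=1, in1=1, in2=0): g1=1, g2=1, g3=0, g4=0, g5=1, giving Y=1. Observed 0.
Test 1: faults giving observed 0 are {g5 stuck-at-0, g5 inverted output}.
Test 2 (in0=0, in1=0, in2=1): fault-free g1=1, g2=0, g3=1, g4=0, g5=0 → 0; observed 0. Eliminates g5 inverted output.
Only g5 stuck-at-0 is consistent with every test.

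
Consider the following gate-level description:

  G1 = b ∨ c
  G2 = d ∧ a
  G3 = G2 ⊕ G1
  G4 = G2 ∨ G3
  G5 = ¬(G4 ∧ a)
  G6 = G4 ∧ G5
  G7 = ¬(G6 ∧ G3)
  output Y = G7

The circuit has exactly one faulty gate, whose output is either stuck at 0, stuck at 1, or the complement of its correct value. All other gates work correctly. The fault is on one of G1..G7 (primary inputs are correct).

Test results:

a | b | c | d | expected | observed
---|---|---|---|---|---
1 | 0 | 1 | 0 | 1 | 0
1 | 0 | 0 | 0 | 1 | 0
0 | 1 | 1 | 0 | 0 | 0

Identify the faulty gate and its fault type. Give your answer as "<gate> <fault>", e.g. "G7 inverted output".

G7 stuck-at-0

Fault-free values for test 1 (a=1, b=0, c=1, d=0): G1=1, G2=0, G3=1, G4=1, G5=0, G6=0, G7=1, giving Y=1. Observed 0.
Test 1: faults giving observed 0 are {G5 stuck-at-1, G5 inverted output, G6 stuck-at-1, G6 inverted output, G7 stuck-at-0, G7 inverted output}.
Test 2 (a=1, b=0, c=0, d=0): fault-free G1=0, G2=0, G3=0, G4=0, G5=1, G6=0, G7=1 → 1; observed 0. Eliminates G5 stuck-at-1, G5 inverted output, G6 stuck-at-1, G6 inverted output.
Test 3 (a=0, b=1, c=1, d=0): fault-free G1=1, G2=0, G3=1, G4=1, G5=1, G6=1, G7=0 → 0; observed 0. Eliminates G7 inverted output.
Only G7 stuck-at-0 is consistent with every test.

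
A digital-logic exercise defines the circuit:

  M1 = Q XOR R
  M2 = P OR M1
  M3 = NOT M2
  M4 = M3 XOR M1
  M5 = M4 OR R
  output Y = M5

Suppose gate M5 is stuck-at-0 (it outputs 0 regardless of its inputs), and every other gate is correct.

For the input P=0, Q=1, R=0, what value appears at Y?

0

Propagate with M5 forced: M1=1, M2=1, M3=0, M4=1, M5=0 [stuck-at-0].
So Y = 0. (Without the fault it would be 1.)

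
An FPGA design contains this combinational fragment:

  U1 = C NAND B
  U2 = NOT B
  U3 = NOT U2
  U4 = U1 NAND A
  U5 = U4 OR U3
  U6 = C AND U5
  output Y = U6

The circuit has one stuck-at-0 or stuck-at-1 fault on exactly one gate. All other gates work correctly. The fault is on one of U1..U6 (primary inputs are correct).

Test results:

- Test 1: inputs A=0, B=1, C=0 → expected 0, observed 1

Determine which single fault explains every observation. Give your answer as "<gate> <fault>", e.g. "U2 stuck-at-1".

Fault-free values for test 1 (A=0, B=1, C=0): U1=1, U2=0, U3=1, U4=1, U5=1, U6=0, giving Y=0. Observed 1.
Test 1: faults giving observed 1 are {U6 stuck-at-1}.
Only U6 stuck-at-1 is consistent with every test.

U6 stuck-at-1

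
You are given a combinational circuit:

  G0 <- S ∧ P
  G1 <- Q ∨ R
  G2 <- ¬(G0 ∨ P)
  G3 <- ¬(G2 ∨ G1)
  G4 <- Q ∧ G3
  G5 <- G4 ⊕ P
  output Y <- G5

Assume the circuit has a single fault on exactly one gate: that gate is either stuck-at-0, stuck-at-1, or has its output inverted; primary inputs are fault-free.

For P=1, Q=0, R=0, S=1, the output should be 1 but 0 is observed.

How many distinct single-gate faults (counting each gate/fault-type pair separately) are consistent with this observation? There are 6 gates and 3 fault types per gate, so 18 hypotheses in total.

Fault-free: G0=1, G1=0, G2=0, G3=1, G4=0, G5=1 → 1. Observed 0.
  G0: none of the 3 fault types match ✗
  G1: none of the 3 fault types match ✗
  G2: none of the 3 fault types match ✗
  G3: none of the 3 fault types match ✗
  G4: stuck-at-1, inverted output ✓; others ✗
  G5: stuck-at-0, inverted output ✓; others ✗
Consistent faults: {G4 stuck-at-1, G4 inverted output, G5 stuck-at-0, G5 inverted output} — 4 in all.

4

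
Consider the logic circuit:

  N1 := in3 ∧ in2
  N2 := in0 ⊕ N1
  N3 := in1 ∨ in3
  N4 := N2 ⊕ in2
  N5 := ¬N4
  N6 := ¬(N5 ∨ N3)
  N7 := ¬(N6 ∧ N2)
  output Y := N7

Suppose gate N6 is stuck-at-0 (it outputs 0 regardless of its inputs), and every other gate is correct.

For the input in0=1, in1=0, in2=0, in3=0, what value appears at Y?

Propagate with N6 forced: N1=0, N2=1, N3=0, N4=1, N5=0, N6=0 [stuck-at-0], N7=1.
So Y = 1. (Without the fault it would be 0.)

1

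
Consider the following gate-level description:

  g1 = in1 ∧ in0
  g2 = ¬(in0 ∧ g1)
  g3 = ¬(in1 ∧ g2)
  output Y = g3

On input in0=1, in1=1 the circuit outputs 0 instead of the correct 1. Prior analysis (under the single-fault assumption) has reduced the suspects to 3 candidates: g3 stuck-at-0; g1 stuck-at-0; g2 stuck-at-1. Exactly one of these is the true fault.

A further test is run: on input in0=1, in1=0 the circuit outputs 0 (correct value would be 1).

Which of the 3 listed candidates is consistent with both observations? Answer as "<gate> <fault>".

g3 stuck-at-0

Evaluate each candidate on input in0=1, in1=0:
  g3 stuck-at-0: g1=0, g2=1, g3=0 [stuck-at-0] → 0 — matches
  g1 stuck-at-0: g1=0 [stuck-at-0], g2=1, g3=1 → 1 — eliminated
  g2 stuck-at-1: g1=0, g2=1 [stuck-at-1], g3=1 → 1 — eliminated
Only g3 stuck-at-0 reproduces the observed 0.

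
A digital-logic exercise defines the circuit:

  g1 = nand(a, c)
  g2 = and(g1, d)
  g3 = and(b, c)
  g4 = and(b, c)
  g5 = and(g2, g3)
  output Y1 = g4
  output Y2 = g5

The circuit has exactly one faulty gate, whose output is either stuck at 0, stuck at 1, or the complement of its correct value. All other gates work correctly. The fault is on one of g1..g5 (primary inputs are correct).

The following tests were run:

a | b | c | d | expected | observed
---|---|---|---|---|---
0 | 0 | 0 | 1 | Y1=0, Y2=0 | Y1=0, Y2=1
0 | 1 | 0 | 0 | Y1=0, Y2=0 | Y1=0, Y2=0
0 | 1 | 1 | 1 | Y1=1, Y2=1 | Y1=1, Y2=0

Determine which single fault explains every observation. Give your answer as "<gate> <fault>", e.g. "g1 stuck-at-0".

g3 inverted output

Fault-free values for test 1 (a=0, b=0, c=0, d=1): g1=1, g2=1, g3=0, g4=0, g5=0, giving Y1=0, Y2=0. Observed Y1=0, Y2=1.
Test 1: faults giving observed Y1=0, Y2=1 are {g3 stuck-at-1, g3 inverted output, g5 stuck-at-1, g5 inverted output}.
Test 2 (a=0, b=1, c=0, d=0): fault-free g1=1, g2=0, g3=0, g4=0, g5=0 → Y1=0, Y2=0; observed Y1=0, Y2=0. Eliminates g5 stuck-at-1, g5 inverted output.
Test 3 (a=0, b=1, c=1, d=1): fault-free g1=1, g2=1, g3=1, g4=1, g5=1 → Y1=1, Y2=1; observed Y1=1, Y2=0. Eliminates g3 stuck-at-1.
Only g3 inverted output is consistent with every test.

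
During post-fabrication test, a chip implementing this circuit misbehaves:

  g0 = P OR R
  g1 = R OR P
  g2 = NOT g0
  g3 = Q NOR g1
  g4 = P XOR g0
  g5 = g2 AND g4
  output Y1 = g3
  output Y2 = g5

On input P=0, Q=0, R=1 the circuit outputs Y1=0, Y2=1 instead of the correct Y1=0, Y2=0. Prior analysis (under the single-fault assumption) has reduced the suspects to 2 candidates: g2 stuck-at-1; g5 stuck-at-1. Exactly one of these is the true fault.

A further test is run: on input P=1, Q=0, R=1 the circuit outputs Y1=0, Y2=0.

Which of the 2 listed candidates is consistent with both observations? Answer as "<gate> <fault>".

g2 stuck-at-1

Evaluate each candidate on input P=1, Q=0, R=1:
  g2 stuck-at-1: g0=1, g1=1, g2=1 [stuck-at-1], g3=0, g4=0, g5=0 → Y1=0, Y2=0 — matches
  g5 stuck-at-1: g0=1, g1=1, g2=0, g3=0, g4=0, g5=1 [stuck-at-1] → Y1=0, Y2=1 — eliminated
Only g2 stuck-at-1 reproduces the observed Y1=0, Y2=0.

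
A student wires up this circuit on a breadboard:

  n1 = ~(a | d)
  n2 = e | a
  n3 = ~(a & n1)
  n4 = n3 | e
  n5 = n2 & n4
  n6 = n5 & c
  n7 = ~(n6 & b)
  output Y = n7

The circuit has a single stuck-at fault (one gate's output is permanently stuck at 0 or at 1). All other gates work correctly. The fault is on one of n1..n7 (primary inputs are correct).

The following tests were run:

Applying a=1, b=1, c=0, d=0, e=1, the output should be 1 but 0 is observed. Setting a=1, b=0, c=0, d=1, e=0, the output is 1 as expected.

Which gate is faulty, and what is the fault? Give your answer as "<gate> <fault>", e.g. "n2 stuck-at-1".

Fault-free values for test 1 (a=1, b=1, c=0, d=0, e=1): n1=0, n2=1, n3=1, n4=1, n5=1, n6=0, n7=1, giving Y=1. Observed 0.
Test 1: faults giving observed 0 are {n6 stuck-at-1, n7 stuck-at-0}.
Test 2 (a=1, b=0, c=0, d=1, e=0): fault-free n1=0, n2=1, n3=1, n4=1, n5=1, n6=0, n7=1 → 1; observed 1. Eliminates n7 stuck-at-0.
Only n6 stuck-at-1 is consistent with every test.

n6 stuck-at-1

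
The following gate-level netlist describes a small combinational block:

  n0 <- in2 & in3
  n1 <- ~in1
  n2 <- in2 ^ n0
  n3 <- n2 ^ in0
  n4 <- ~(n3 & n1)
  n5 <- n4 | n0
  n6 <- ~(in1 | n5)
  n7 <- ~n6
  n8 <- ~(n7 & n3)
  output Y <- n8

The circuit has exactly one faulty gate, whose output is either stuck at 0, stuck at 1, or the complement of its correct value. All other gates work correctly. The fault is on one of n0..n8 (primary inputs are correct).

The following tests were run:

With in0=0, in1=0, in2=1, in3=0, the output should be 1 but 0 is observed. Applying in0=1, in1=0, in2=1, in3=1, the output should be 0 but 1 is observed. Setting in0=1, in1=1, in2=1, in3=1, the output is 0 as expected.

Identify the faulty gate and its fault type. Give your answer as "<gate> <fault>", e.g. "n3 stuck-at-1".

n5 inverted output

Fault-free values for test 1 (in0=0, in1=0, in2=1, in3=0): n0=0, n1=1, n2=1, n3=1, n4=0, n5=0, n6=1, n7=0, n8=1, giving Y=1. Observed 0.
Test 1: faults giving observed 0 are {n1 stuck-at-0, n1 inverted output, n4 stuck-at-1, n4 inverted output, n5 stuck-at-1, n5 inverted output, n6 stuck-at-0, n6 inverted output, n7 stuck-at-1, n7 inverted output, n8 stuck-at-0, n8 inverted output}.
Test 2 (in0=1, in1=0, in2=1, in3=1): fault-free n0=1, n1=1, n2=0, n3=1, n4=0, n5=1, n6=0, n7=1, n8=0 → 0; observed 1. Eliminates n1 stuck-at-0, n1 inverted output, n4 stuck-at-1, n4 inverted output, n5 stuck-at-1, n6 stuck-at-0, n7 stuck-at-1, n8 stuck-at-0.
Test 3 (in0=1, in1=1, in2=1, in3=1): fault-free n0=1, n1=0, n2=0, n3=1, n4=1, n5=1, n6=0, n7=1, n8=0 → 0; observed 0. Eliminates n6 inverted output, n7 inverted output, n8 inverted output.
Only n5 inverted output is consistent with every test.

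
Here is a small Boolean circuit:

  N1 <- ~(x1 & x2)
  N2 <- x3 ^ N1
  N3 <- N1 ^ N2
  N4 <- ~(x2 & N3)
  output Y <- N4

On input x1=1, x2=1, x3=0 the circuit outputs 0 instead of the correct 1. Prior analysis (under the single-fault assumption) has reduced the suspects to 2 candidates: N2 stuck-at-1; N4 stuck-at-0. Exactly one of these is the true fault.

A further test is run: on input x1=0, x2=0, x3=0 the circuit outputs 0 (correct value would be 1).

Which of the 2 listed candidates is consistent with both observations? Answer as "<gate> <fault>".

Evaluate each candidate on input x1=0, x2=0, x3=0:
  N2 stuck-at-1: N1=1, N2=1 [stuck-at-1], N3=0, N4=1 → 1 — eliminated
  N4 stuck-at-0: N1=1, N2=1, N3=0, N4=0 [stuck-at-0] → 0 — matches
Only N4 stuck-at-0 reproduces the observed 0.

N4 stuck-at-0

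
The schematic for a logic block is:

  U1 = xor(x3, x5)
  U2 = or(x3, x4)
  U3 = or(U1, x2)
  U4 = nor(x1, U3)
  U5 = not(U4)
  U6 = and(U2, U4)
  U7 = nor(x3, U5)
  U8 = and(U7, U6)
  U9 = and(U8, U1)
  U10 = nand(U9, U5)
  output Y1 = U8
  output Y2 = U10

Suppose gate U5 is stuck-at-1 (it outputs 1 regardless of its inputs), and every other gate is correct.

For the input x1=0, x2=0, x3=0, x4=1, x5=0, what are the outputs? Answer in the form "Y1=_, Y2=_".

Y1=0, Y2=1

Propagate with U5 forced: U1=0, U2=1, U3=0, U4=1, U5=1 [stuck-at-1], U6=1, U7=0, U8=0, U9=0, U10=1.
So the outputs are Y1=0, Y2=1. (Without the fault they would be Y1=1, Y2=1.)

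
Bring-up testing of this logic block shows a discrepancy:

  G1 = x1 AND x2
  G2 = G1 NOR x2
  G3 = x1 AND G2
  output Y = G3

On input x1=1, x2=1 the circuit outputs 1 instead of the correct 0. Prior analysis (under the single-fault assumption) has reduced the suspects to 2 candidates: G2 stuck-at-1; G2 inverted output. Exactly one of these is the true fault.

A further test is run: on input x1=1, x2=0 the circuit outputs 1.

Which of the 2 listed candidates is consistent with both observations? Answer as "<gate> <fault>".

G2 stuck-at-1

Evaluate each candidate on input x1=1, x2=0:
  G2 stuck-at-1: G1=0, G2=1 [stuck-at-1], G3=1 → 1 — matches
  G2 inverted output: G1=0, G2=0 [inverted output], G3=0 → 0 — eliminated
Only G2 stuck-at-1 reproduces the observed 1.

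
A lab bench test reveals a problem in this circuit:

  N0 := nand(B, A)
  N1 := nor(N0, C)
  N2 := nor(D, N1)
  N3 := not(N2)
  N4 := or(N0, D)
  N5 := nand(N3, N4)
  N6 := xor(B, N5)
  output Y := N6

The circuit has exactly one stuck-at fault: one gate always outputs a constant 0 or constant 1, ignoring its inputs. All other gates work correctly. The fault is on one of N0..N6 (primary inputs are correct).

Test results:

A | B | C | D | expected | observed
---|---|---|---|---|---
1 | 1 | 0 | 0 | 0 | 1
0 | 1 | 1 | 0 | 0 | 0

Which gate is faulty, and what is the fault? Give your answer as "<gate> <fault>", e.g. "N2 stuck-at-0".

N4 stuck-at-1

Fault-free values for test 1 (A=1, B=1, C=0, D=0): N0=0, N1=1, N2=0, N3=1, N4=0, N5=1, N6=0, giving Y=0. Observed 1.
Test 1: faults giving observed 1 are {N4 stuck-at-1, N5 stuck-at-0, N6 stuck-at-1}.
Test 2 (A=0, B=1, C=1, D=0): fault-free N0=1, N1=0, N2=1, N3=0, N4=1, N5=1, N6=0 → 0; observed 0. Eliminates N5 stuck-at-0, N6 stuck-at-1.
Only N4 stuck-at-1 is consistent with every test.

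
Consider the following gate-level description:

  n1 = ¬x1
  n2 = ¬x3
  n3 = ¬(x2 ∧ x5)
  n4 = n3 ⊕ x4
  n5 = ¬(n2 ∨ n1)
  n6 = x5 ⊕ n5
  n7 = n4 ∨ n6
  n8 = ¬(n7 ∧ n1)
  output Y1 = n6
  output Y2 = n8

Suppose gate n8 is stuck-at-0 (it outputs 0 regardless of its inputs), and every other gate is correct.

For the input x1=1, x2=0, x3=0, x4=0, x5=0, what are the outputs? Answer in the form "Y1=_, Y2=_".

Y1=0, Y2=0

Propagate with n8 forced: n1=0, n2=1, n3=1, n4=1, n5=0, n6=0, n7=1, n8=0 [stuck-at-0].
So the outputs are Y1=0, Y2=0. (Without the fault they would be Y1=0, Y2=1.)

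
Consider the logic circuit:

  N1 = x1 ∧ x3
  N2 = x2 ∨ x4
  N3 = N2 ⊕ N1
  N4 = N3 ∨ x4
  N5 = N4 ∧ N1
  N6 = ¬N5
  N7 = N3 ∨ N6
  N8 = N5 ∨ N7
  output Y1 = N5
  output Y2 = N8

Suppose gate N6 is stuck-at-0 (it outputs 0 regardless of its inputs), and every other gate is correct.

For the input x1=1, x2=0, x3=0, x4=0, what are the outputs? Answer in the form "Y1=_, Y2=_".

Propagate with N6 forced: N1=0, N2=0, N3=0, N4=0, N5=0, N6=0 [stuck-at-0], N7=0, N8=0.
So the outputs are Y1=0, Y2=0. (Without the fault they would be Y1=0, Y2=1.)

Y1=0, Y2=0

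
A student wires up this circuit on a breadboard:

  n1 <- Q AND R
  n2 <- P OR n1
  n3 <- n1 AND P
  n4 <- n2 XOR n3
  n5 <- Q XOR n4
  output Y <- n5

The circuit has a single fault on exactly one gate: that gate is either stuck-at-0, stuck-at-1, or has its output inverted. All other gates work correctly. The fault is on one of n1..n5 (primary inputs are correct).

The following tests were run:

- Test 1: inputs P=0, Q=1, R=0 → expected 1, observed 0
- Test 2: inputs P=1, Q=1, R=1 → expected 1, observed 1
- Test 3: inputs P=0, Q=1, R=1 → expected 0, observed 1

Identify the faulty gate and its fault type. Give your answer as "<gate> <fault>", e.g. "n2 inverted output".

n3 stuck-at-1

Fault-free values for test 1 (P=0, Q=1, R=0): n1=0, n2=0, n3=0, n4=0, n5=1, giving Y=1. Observed 0.
Test 1: faults giving observed 0 are {n1 stuck-at-1, n1 inverted output, n2 stuck-at-1, n2 inverted output, n3 stuck-at-1, n3 inverted output, n4 stuck-at-1, n4 inverted output, n5 stuck-at-0, n5 inverted output}.
Test 2 (P=1, Q=1, R=1): fault-free n1=1, n2=1, n3=1, n4=0, n5=1 → 1; observed 1. Eliminates n1 inverted output, n2 inverted output, n3 inverted output, n4 stuck-at-1, n4 inverted output, n5 stuck-at-0, n5 inverted output.
Test 3 (P=0, Q=1, R=1): fault-free n1=1, n2=1, n3=0, n4=1, n5=0 → 0; observed 1. Eliminates n1 stuck-at-1, n2 stuck-at-1.
Only n3 stuck-at-1 is consistent with every test.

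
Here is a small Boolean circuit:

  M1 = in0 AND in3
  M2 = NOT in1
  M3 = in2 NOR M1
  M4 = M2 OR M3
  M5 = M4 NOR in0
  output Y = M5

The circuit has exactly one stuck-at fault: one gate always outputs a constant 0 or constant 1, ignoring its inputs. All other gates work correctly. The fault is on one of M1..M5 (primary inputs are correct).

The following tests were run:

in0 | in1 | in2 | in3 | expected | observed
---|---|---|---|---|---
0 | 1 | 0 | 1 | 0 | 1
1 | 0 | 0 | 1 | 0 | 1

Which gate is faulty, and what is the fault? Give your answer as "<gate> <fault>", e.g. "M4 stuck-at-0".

M5 stuck-at-1

Fault-free values for test 1 (in0=0, in1=1, in2=0, in3=1): M1=0, M2=0, M3=1, M4=1, M5=0, giving Y=0. Observed 1.
Test 1: faults giving observed 1 are {M1 stuck-at-1, M3 stuck-at-0, M4 stuck-at-0, M5 stuck-at-1}.
Test 2 (in0=1, in1=0, in2=0, in3=1): fault-free M1=1, M2=1, M3=0, M4=1, M5=0 → 0; observed 1. Eliminates M1 stuck-at-1, M3 stuck-at-0, M4 stuck-at-0.
Only M5 stuck-at-1 is consistent with every test.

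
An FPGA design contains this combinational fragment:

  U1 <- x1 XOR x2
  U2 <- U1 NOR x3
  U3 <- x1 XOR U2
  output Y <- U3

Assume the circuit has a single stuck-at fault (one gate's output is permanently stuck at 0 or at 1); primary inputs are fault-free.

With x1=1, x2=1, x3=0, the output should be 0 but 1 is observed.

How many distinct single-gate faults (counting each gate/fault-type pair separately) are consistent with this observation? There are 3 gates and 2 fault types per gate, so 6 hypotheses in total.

Fault-free: U1=0, U2=1, U3=0 → 0. Observed 1.
  U1 stuck-at-0: output 0 ✗
  U1 stuck-at-1: output 1 ✓
  U2 stuck-at-0: output 1 ✓
  U2 stuck-at-1: output 0 ✗
  U3 stuck-at-0: output 0 ✗
  U3 stuck-at-1: output 1 ✓
Consistent faults: {U1 stuck-at-1, U2 stuck-at-0, U3 stuck-at-1} — 3 in all.

3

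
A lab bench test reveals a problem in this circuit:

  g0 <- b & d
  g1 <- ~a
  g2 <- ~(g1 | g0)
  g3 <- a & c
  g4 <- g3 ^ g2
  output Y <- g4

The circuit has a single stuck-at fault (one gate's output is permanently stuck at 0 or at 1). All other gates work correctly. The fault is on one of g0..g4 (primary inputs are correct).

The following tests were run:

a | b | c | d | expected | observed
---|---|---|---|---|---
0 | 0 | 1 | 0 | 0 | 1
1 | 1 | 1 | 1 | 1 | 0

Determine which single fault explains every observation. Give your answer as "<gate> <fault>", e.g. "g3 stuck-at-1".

g2 stuck-at-1

Fault-free values for test 1 (a=0, b=0, c=1, d=0): g0=0, g1=1, g2=0, g3=0, g4=0, giving Y=0. Observed 1.
Test 1: faults giving observed 1 are {g1 stuck-at-0, g2 stuck-at-1, g3 stuck-at-1, g4 stuck-at-1}.
Test 2 (a=1, b=1, c=1, d=1): fault-free g0=1, g1=0, g2=0, g3=1, g4=1 → 1; observed 0. Eliminates g1 stuck-at-0, g3 stuck-at-1, g4 stuck-at-1.
Only g2 stuck-at-1 is consistent with every test.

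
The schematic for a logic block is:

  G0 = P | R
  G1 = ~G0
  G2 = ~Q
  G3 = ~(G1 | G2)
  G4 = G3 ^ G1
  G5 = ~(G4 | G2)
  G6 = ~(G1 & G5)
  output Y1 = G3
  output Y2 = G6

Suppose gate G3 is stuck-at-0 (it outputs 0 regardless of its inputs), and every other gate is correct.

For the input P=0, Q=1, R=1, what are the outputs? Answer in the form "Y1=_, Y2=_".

Propagate with G3 forced: G0=1, G1=0, G2=0, G3=0 [stuck-at-0], G4=0, G5=1, G6=1.
So the outputs are Y1=0, Y2=1. (Without the fault they would be Y1=1, Y2=1.)

Y1=0, Y2=1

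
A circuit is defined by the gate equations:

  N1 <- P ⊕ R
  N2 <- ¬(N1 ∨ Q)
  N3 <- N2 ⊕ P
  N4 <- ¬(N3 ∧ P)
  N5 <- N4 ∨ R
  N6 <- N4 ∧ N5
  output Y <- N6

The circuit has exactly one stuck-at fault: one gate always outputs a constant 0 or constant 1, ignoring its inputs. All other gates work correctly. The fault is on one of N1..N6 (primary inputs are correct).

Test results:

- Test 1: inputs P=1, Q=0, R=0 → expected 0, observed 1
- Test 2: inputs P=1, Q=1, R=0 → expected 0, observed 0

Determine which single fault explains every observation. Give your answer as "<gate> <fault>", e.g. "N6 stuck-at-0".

N1 stuck-at-0

Fault-free values for test 1 (P=1, Q=0, R=0): N1=1, N2=0, N3=1, N4=0, N5=0, N6=0, giving Y=0. Observed 1.
Test 1: faults giving observed 1 are {N1 stuck-at-0, N2 stuck-at-1, N3 stuck-at-0, N4 stuck-at-1, N6 stuck-at-1}.
Test 2 (P=1, Q=1, R=0): fault-free N1=1, N2=0, N3=1, N4=0, N5=0, N6=0 → 0; observed 0. Eliminates N2 stuck-at-1, N3 stuck-at-0, N4 stuck-at-1, N6 stuck-at-1.
Only N1 stuck-at-0 is consistent with every test.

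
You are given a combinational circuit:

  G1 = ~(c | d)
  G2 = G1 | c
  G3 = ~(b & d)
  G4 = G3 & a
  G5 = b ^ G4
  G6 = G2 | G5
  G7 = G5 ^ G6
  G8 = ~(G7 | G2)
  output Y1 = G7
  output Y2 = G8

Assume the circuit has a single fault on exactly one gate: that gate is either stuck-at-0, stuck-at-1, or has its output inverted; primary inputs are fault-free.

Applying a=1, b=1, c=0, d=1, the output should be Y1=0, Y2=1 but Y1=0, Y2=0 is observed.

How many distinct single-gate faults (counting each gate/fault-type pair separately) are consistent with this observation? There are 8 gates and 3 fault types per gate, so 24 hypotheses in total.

Fault-free: G1=0, G2=0, G3=0, G4=0, G5=1, G6=1, G7=0, G8=1 → Y1=0, Y2=1. Observed Y1=0, Y2=0.
  G1: stuck-at-1, inverted output ✓; others ✗
  G2: stuck-at-1, inverted output ✓; others ✗
  G3: none of the 3 fault types match ✗
  G4: none of the 3 fault types match ✗
  G5: none of the 3 fault types match ✗
  G6: none of the 3 fault types match ✗
  G7: none of the 3 fault types match ✗
  G8: stuck-at-0, inverted output ✓; others ✗
Consistent faults: {G1 stuck-at-1, G1 inverted output, G2 stuck-at-1, G2 inverted output, G8 stuck-at-0, G8 inverted output} — 6 in all.

6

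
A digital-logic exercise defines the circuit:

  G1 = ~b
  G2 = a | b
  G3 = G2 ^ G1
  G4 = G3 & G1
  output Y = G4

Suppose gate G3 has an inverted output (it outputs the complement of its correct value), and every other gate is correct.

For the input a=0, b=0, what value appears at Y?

0

Propagate with G3 forced: G1=1, G2=0, G3=0 [inverted output], G4=0.
So Y = 0. (Without the fault it would be 1.)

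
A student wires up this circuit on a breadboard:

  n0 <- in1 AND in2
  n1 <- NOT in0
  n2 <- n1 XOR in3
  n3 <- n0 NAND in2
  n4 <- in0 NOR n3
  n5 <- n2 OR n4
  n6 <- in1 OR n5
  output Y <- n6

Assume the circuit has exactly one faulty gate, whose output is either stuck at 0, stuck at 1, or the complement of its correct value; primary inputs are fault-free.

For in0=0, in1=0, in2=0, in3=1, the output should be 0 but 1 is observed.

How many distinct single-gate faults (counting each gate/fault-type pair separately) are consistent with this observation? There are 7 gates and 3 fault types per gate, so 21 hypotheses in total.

Fault-free: n0=0, n1=1, n2=0, n3=1, n4=0, n5=0, n6=0 → 0. Observed 1.
  n0: none of the 3 fault types match ✗
  n1: stuck-at-0, inverted output ✓; others ✗
  n2: stuck-at-1, inverted output ✓; others ✗
  n3: stuck-at-0, inverted output ✓; others ✗
  n4: stuck-at-1, inverted output ✓; others ✗
  n5: stuck-at-1, inverted output ✓; others ✗
  n6: stuck-at-1, inverted output ✓; others ✗
Consistent faults: {n1 stuck-at-0, n1 inverted output, n2 stuck-at-1, n2 inverted output, n3 stuck-at-0, n3 inverted output, n4 stuck-at-1, n4 inverted output, n5 stuck-at-1, n5 inverted output, n6 stuck-at-1, n6 inverted output} — 12 in all.

12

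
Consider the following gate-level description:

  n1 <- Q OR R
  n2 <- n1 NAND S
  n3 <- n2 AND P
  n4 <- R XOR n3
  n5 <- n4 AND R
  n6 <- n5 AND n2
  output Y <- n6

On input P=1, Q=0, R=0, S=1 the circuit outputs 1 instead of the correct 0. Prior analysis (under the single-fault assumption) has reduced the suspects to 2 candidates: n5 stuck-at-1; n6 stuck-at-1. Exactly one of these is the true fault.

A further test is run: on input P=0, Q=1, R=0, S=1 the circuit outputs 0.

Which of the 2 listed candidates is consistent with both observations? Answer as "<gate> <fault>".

Evaluate each candidate on input P=0, Q=1, R=0, S=1:
  n5 stuck-at-1: n1=1, n2=0, n3=0, n4=0, n5=1 [stuck-at-1], n6=0 → 0 — matches
  n6 stuck-at-1: n1=1, n2=0, n3=0, n4=0, n5=0, n6=1 [stuck-at-1] → 1 — eliminated
Only n5 stuck-at-1 reproduces the observed 0.

n5 stuck-at-1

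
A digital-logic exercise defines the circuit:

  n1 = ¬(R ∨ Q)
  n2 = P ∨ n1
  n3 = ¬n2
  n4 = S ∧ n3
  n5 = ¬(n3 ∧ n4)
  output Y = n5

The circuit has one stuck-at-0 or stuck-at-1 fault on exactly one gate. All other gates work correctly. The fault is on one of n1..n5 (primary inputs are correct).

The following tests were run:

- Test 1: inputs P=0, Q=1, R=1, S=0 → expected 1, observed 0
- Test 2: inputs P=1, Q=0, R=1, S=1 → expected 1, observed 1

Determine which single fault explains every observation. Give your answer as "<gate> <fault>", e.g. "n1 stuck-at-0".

n4 stuck-at-1

Fault-free values for test 1 (P=0, Q=1, R=1, S=0): n1=0, n2=0, n3=1, n4=0, n5=1, giving Y=1. Observed 0.
Test 1: faults giving observed 0 are {n4 stuck-at-1, n5 stuck-at-0}.
Test 2 (P=1, Q=0, R=1, S=1): fault-free n1=0, n2=1, n3=0, n4=0, n5=1 → 1; observed 1. Eliminates n5 stuck-at-0.
Only n4 stuck-at-1 is consistent with every test.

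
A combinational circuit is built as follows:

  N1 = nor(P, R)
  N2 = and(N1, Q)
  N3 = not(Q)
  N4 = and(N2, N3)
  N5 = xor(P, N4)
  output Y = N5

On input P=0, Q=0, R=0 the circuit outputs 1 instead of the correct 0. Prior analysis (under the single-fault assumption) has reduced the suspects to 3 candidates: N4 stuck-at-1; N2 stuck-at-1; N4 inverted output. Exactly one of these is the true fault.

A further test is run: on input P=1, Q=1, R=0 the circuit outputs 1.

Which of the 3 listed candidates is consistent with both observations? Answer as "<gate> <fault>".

Evaluate each candidate on input P=1, Q=1, R=0:
  N4 stuck-at-1: N1=0, N2=0, N3=0, N4=1 [stuck-at-1], N5=0 → 0 — eliminated
  N2 stuck-at-1: N1=0, N2=1 [stuck-at-1], N3=0, N4=0, N5=1 → 1 — matches
  N4 inverted output: N1=0, N2=0, N3=0, N4=1 [inverted output], N5=0 → 0 — eliminated
Only N2 stuck-at-1 reproduces the observed 1.

N2 stuck-at-1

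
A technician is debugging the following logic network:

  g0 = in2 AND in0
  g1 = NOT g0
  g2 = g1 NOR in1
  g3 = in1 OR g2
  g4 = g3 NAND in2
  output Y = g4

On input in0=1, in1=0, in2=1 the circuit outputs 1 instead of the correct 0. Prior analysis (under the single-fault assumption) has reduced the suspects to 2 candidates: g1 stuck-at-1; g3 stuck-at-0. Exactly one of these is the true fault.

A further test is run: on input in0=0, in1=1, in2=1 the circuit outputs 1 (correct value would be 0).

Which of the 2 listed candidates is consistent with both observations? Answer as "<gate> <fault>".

g3 stuck-at-0

Evaluate each candidate on input in0=0, in1=1, in2=1:
  g1 stuck-at-1: g0=0, g1=1 [stuck-at-1], g2=0, g3=1, g4=0 → 0 — eliminated
  g3 stuck-at-0: g0=0, g1=1, g2=0, g3=0 [stuck-at-0], g4=1 → 1 — matches
Only g3 stuck-at-0 reproduces the observed 1.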